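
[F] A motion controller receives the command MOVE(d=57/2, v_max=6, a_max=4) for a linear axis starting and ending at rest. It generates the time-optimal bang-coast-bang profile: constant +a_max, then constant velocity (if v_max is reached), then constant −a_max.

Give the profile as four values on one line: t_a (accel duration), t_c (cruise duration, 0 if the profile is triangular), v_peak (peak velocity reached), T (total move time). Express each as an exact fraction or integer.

t_a=3/2 t_c=13/4 v_peak=6 T=25/4

v_max²/a_max = 6²/4 = 9
57/2 ≥ 9 so v_max reached
t_a = 6/4 = 3/2; v_peak = 6
d_cruise = 57/2 − 9 = 39/2; t_c = (39/2)/6 = 13/4
T = 2·3/2 + 13/4 = 25/4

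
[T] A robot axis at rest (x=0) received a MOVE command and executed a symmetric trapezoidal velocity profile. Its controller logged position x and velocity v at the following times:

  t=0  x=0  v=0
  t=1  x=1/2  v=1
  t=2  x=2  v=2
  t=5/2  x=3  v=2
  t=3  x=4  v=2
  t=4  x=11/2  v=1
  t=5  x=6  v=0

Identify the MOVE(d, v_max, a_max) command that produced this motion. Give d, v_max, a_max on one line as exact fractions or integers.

final state: t=5, x=6, v=0 → d = 6
a_max = (1−0)/(1−0) = 1
max v = 2 over t∈[2,3] → v_max = 2
check: 2·(2+1) = 6 ✓

d=6 v_max=2 a_max=1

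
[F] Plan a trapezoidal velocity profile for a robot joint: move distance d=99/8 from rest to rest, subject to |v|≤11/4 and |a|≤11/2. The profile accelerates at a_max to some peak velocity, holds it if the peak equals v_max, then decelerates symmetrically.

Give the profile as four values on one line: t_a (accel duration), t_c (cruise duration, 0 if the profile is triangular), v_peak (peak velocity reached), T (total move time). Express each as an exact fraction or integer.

t_a=1/2 t_c=4 v_peak=11/4 T=5

v_max²/a_max = (11/4)²/(11/2) = 11/8
99/8 ≥ 11/8 ⇒ cruise phase
t_a = (11/4)/(11/2) = 1/2; v_peak = 11/4
d_cruise = 99/8 − 11/8 = 11; t_c = 11/(11/4) = 4
T = 2·1/2 + 4 = 5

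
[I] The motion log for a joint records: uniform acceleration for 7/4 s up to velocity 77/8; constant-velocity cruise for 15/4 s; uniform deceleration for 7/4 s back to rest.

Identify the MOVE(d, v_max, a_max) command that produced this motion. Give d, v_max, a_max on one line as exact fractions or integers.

d=847/16 v_max=77/8 a_max=11/2

a_max = (77/8)/(7/4) = 11/2
d_a = ½·77/8·7/4 = 539/64; d_c = 77/8·15/4 = 1155/32
d = 2·539/64 + 1155/32 = 847/16
t_c = 15/4 > 0 ⇒ limit active, v_max = 77/8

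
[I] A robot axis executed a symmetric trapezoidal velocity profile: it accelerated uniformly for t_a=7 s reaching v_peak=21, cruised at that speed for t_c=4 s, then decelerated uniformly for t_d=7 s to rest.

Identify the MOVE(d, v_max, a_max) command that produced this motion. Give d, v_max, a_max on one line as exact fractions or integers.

a_max = 21/7 = 3
d_a = ½·21·7 = 147/2; d_c = 21·4 = 84
d = 2·147/2 + 84 = 231
t_c = 4 > 0 so v_max = 21

d=231 v_max=21 a_max=3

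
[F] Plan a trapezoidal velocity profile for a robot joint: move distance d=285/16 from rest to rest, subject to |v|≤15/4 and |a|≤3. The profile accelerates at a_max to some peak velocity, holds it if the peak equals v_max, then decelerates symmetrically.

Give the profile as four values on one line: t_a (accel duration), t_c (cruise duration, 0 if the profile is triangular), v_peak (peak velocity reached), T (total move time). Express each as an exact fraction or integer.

t_a=5/4 t_c=7/2 v_peak=15/4 T=6

vₘ²/aₘ = (15/4)²/3 = 75/16
285/16 ≥ 75/16 so v_max reached
t_a = (15/4)/3 = 5/4; v_peak = 15/4
d_cruise = 285/16 − 75/16 = 105/8; t_c = (105/8)/(15/4) = 7/2
T = 2·5/4 + 7/2 = 6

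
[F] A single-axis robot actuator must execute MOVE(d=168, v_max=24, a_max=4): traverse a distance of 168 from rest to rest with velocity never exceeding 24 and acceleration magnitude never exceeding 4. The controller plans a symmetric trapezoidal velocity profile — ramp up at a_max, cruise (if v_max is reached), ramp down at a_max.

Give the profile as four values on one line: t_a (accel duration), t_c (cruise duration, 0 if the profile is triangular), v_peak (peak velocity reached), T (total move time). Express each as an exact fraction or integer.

vₘ²/aₘ = 24²/4 = 144
168 ≥ 144 ⇒ cruise phase
t_a = 24/4 = 6; v_peak = 24
d_cruise = 168 − 144 = 24; t_c = 24/24 = 1
T = 2·6 + 1 = 13

t_a=6 t_c=1 v_peak=24 T=13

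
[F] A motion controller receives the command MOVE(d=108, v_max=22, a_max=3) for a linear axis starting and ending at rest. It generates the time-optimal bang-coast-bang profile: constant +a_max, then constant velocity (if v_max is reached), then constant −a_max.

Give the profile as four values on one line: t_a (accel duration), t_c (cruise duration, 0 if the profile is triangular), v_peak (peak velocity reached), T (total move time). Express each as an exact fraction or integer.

v_max²/a_max = 22²/3 = 484/3
108 < 484/3 ⇒ no cruise
v_peak = √(108·3) = √324 = 18
t_a = 18/3 = 6; t_c = 0
T = 2·6 = 12

t_a=6 t_c=0 v_peak=18 T=12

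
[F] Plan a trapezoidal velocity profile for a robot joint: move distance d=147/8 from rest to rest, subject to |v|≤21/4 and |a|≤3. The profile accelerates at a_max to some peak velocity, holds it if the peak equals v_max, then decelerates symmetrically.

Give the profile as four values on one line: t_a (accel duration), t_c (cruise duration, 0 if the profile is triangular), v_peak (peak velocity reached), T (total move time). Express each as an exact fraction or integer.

t_a=7/4 t_c=7/4 v_peak=21/4 T=21/4

vₘ²/aₘ = (21/4)²/3 = 147/16
147/8 ≥ 147/16 so v_max reached
t_a = (21/4)/3 = 7/4; v_peak = 21/4
d_cruise = 147/8 − 147/16 = 147/16; t_c = (147/16)/(21/4) = 7/4
T = 2·7/4 + 7/4 = 21/4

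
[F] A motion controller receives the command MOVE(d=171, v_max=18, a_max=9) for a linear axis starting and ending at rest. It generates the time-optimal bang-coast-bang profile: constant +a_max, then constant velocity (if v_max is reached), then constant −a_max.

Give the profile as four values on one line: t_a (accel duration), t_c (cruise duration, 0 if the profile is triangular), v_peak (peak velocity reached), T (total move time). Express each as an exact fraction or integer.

v_max²/a_max = 18²/9 = 36
171 ≥ 36 ⇒ cruise phase
t_a = 18/9 = 2; v_peak = 18
d_cruise = 171 − 36 = 135; t_c = 135/18 = 15/2
T = 2·2 + 15/2 = 23/2

t_a=2 t_c=15/2 v_peak=18 T=23/2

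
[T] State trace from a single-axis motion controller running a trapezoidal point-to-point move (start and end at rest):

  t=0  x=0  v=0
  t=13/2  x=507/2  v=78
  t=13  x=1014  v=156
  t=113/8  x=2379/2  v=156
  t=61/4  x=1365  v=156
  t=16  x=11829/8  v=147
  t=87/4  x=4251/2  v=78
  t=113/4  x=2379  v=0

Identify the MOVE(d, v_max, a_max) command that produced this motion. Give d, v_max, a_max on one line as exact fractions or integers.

d=2379 v_max=156 a_max=12

final state: t=113/4, x=2379, v=0 → d = 2379
a_max = (78−0)/(13/2−0) = 12
max v = 156 over t∈[13,61/4] → v_max = 156
check: 156·(13+9/4) = 2379 ✓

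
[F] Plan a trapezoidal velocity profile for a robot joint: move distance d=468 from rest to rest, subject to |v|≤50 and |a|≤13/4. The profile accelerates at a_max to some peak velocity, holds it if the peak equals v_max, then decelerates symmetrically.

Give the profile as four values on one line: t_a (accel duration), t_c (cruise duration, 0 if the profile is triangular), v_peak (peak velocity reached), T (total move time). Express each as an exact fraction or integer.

t_a=12 t_c=0 v_peak=39 T=24

vₘ²/aₘ = 50²/(13/4) = 10000/13
468 < 10000/13 → triangular
v_peak = √(468·13/4) = √1521 = 39
t_a = 39/(13/4) = 12; t_c = 0
T = 2·12 = 24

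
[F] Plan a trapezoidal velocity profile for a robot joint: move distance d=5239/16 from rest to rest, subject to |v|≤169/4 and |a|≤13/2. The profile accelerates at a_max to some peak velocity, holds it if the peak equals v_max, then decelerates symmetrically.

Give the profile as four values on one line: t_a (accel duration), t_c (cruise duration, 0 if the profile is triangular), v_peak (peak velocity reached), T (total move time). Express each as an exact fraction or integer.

t_a=13/2 t_c=5/4 v_peak=169/4 T=57/4

(v_max)²/a_max = (169/4)²/(13/2) = 2197/8
5239/16 ≥ 2197/8 so v_max reached
t_a = (169/4)/(13/2) = 13/2; v_peak = 169/4
d_cruise = 5239/16 − 2197/8 = 845/16; t_c = (845/16)/(169/4) = 5/4
T = 2·13/2 + 5/4 = 57/4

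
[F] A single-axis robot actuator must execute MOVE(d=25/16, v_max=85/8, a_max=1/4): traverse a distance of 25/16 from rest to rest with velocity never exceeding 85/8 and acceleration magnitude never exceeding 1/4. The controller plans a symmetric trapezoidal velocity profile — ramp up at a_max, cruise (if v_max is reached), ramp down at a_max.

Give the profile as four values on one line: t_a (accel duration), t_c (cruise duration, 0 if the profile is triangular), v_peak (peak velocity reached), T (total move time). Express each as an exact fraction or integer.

v_max²/a_max = (85/8)²/(1/4) = 7225/16
25/16 < 7225/16 so t_c = 0
v_peak = √(25/16·1/4) = √(25/64) = 5/8
t_a = (5/8)/(1/4) = 5/2; t_c = 0
T = 2·5/2 = 5

t_a=5/2 t_c=0 v_peak=5/8 T=5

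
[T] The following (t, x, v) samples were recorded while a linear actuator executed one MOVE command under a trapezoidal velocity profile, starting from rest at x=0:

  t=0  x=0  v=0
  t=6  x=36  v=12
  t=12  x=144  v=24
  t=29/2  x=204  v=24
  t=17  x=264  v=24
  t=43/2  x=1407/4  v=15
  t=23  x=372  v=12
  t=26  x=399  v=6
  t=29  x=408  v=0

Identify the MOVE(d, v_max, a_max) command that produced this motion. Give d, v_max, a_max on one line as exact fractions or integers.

d=408 v_max=24 a_max=2

final state: t=29, x=408, v=0 → d = 408
a_max = (12−0)/(6−0) = 2
max v = 24 over t∈[12,17] → v_max = 24
check: 24·(12+5) = 408 ✓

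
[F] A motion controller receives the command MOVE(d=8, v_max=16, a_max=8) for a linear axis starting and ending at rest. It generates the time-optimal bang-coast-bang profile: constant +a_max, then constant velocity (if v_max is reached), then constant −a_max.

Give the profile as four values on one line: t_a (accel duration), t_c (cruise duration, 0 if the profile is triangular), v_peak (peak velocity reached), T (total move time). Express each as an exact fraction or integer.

vₘ²/aₘ = 16²/8 = 32
8 < 32 → triangular
v_peak = √(8·8) = √64 = 8
t_a = 8/8 = 1; t_c = 0
T = 2·1 = 2

t_a=1 t_c=0 v_peak=8 T=2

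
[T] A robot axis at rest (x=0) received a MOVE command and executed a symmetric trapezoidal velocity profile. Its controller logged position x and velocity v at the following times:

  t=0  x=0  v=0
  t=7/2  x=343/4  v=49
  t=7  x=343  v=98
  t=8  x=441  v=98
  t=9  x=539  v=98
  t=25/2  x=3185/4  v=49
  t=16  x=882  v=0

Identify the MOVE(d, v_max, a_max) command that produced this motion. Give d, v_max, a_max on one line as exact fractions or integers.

final state: t=16, x=882, v=0 → d = 882
a_max = (49−0)/(7/2−0) = 14
max v = 98 over t∈[7,9] → v_max = 98
check: 98·(7+2) = 882 ✓

d=882 v_max=98 a_max=14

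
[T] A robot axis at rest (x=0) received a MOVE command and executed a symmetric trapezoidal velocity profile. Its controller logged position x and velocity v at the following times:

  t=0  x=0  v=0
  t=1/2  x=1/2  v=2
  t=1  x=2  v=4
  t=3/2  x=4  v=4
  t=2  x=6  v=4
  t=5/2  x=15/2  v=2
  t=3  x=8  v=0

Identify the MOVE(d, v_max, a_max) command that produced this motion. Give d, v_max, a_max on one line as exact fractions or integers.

d=8 v_max=4 a_max=4

final state: t=3, x=8, v=0 → d = 8
a_max = (2−0)/(1/2−0) = 4
max v = 4 over t∈[1,2] → v_max = 4
check: 4·(1+1) = 8 ✓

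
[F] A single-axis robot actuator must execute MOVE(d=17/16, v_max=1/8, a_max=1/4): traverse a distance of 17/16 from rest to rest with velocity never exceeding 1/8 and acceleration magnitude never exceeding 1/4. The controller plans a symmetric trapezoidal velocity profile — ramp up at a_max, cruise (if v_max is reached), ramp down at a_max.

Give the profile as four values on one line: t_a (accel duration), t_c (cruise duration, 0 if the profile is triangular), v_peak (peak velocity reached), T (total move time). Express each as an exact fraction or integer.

vₘ²/aₘ = (1/8)²/(1/4) = 1/16
17/16 ≥ 1/16 so v_max reached
t_a = (1/8)/(1/4) = 1/2; v_peak = 1/8
d_cruise = 17/16 − 1/16 = 1; t_c = 1/(1/8) = 8
T = 2·1/2 + 8 = 9

t_a=1/2 t_c=8 v_peak=1/8 T=9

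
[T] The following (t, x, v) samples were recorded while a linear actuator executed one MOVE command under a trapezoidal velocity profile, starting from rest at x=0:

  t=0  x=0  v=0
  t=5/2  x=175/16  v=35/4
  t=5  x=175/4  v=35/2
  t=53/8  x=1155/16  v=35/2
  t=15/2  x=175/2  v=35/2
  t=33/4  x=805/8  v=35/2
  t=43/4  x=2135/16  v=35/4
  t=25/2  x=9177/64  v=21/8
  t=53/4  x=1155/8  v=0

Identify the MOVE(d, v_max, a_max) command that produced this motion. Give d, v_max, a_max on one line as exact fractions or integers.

final state: t=53/4, x=1155/8, v=0 → d = 1155/8
a_max = (35/4−0)/(5/2−0) = 7/2
max v = 35/2 over t∈[5,33/4] → v_max = 35/2
check: 35/2·(5+13/4) = 1155/8 ✓

d=1155/8 v_max=35/2 a_max=7/2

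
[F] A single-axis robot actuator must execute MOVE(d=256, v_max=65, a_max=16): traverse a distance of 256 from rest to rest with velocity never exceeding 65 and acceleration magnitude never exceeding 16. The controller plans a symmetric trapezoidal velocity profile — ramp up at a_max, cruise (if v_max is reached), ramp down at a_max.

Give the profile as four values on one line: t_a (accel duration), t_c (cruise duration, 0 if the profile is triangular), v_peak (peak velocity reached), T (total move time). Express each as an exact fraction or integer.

vₘ²/aₘ = 65²/16 = 4225/16
256 < 4225/16 → triangular
v_peak = √(256·16) = √4096 = 64
t_a = 64/16 = 4; t_c = 0
T = 2·4 = 8

t_a=4 t_c=0 v_peak=64 T=8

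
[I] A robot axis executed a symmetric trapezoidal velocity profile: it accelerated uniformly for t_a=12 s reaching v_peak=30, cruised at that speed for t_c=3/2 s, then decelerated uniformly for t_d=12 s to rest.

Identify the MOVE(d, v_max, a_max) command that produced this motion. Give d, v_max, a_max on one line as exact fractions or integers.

d=405 v_max=30 a_max=5/2

a_max = 30/12 = 5/2
d_a = ½·30·12 = 180; d_c = 30·3/2 = 45
d = 2·180 + 45 = 405
t_c = 3/2 > 0 so v_max = 30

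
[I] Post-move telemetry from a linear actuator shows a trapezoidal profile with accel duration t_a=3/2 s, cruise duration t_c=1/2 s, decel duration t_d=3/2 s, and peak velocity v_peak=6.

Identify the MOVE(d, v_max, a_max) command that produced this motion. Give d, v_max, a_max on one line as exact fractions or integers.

a_max = 6/(3/2) = 4
d_a = ½·6·3/2 = 9/2; d_c = 6·1/2 = 3
d = 2·9/2 + 3 = 12
t_c = 1/2 > 0 so v_max = 6

d=12 v_max=6 a_max=4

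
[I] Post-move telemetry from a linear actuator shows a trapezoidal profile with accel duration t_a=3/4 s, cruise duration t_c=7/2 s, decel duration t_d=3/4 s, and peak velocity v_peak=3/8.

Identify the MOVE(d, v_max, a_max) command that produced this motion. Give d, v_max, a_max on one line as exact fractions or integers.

d=51/32 v_max=3/8 a_max=1/2

a_max = (3/8)/(3/4) = 1/2
d_a = ½·3/8·3/4 = 9/64; d_c = 3/8·7/2 = 21/16
d = 2·9/64 + 21/16 = 51/32
t_c = 7/2 > 0 ⇒ limit active, v_max = 3/8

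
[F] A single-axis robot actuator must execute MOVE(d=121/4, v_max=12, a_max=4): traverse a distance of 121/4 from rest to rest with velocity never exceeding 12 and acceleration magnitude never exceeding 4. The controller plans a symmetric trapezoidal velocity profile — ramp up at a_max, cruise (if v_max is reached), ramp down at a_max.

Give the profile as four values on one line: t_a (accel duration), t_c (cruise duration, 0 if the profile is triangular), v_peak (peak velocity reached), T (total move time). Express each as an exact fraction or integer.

t_a=11/4 t_c=0 v_peak=11 T=11/2

v_max²/a_max = 12²/4 = 36
121/4 < 36 ⇒ no cruise
v_peak = √(121/4·4) = √121 = 11
t_a = 11/4; t_c = 0
T = 2·11/4 = 11/2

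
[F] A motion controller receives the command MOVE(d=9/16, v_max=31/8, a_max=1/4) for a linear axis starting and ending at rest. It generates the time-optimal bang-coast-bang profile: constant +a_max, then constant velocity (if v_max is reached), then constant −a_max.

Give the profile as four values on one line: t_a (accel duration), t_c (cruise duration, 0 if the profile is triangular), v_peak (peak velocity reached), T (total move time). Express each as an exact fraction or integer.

vₘ²/aₘ = (31/8)²/(1/4) = 961/16
9/16 < 961/16 → triangular
v_peak = √(9/16·1/4) = √(9/64) = 3/8
t_a = (3/8)/(1/4) = 3/2; t_c = 0
T = 2·3/2 = 3

t_a=3/2 t_c=0 v_peak=3/8 T=3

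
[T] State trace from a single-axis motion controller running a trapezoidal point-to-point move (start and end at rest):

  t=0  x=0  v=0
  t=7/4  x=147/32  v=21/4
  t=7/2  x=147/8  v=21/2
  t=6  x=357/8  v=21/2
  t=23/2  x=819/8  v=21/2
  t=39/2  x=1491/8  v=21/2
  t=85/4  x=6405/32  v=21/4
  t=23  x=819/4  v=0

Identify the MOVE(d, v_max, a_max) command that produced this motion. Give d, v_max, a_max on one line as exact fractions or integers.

final state: t=23, x=819/4, v=0 → d = 819/4
a_max = (21/4−0)/(7/4−0) = 3
max v = 21/2 over t∈[7/2,39/2] → v_max = 21/2
check: 21/2·(7/2+16) = 819/4 ✓

d=819/4 v_max=21/2 a_max=3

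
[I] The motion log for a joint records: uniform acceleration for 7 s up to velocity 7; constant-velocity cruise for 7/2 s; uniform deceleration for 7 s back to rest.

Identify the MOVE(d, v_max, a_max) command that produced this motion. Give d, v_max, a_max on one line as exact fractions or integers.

d=147/2 v_max=7 a_max=1

a_max = 7/7 = 1
d_a = ½·7·7 = 49/2; d_c = 7·7/2 = 49/2
d = 2·49/2 + 49/2 = 147/2
t_c = 7/2 > 0 ⇒ limit active, v_max = 7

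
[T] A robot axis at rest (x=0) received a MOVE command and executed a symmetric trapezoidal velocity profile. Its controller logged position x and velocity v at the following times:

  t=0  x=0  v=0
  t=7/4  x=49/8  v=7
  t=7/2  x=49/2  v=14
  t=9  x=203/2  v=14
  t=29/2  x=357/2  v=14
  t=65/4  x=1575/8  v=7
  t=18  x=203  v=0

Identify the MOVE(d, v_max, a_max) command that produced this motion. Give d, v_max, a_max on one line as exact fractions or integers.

d=203 v_max=14 a_max=4

final state: t=18, x=203, v=0 → d = 203
a_max = (7−0)/(7/4−0) = 4
max v = 14 over t∈[7/2,29/2] → v_max = 14
check: 14·(7/2+11) = 203 ✓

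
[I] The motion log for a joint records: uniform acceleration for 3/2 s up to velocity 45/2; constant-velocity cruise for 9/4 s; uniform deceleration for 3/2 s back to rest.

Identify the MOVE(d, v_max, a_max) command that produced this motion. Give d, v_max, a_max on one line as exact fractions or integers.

d=675/8 v_max=45/2 a_max=15

a_max = (45/2)/(3/2) = 15
d_a = ½·45/2·3/2 = 135/8; d_c = 45/2·9/4 = 405/8
d = 2·135/8 + 405/8 = 675/8
t_c = 9/4 > 0 so v_max = 45/2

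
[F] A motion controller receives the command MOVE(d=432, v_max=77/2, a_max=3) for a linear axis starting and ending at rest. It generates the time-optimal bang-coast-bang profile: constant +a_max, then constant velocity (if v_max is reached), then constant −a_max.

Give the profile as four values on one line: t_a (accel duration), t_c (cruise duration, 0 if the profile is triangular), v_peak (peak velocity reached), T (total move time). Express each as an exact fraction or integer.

vₘ²/aₘ = (77/2)²/3 = 5929/12
432 < 5929/12 → triangular
v_peak = √(432·3) = √1296 = 36
t_a = 36/3 = 12; t_c = 0
T = 2·12 = 24

t_a=12 t_c=0 v_peak=36 T=24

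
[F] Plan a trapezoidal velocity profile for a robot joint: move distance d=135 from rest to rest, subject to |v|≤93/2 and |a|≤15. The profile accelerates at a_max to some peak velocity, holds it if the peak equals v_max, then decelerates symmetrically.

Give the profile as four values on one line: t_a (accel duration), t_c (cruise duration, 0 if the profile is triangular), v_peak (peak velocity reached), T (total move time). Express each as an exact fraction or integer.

t_a=3 t_c=0 v_peak=45 T=6

(v_max)²/a_max = (93/2)²/15 = 2883/20
135 < 2883/20 ⇒ no cruise
v_peak = √(135·15) = √2025 = 45
t_a = 45/15 = 3; t_c = 0
T = 2·3 = 6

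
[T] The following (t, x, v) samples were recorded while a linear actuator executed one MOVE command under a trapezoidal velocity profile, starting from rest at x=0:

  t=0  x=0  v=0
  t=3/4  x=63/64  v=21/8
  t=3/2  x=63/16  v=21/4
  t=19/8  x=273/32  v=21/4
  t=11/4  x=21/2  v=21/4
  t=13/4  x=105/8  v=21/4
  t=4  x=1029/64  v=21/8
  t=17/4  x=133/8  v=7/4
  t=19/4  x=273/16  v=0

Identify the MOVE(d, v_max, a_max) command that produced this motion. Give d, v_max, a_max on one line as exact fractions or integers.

d=273/16 v_max=21/4 a_max=7/2

final state: t=19/4, x=273/16, v=0 → d = 273/16
a_max = (21/8−0)/(3/4−0) = 7/2
max v = 21/4 over t∈[3/2,13/4] → v_max = 21/4
check: 21/4·(3/2+7/4) = 273/16 ✓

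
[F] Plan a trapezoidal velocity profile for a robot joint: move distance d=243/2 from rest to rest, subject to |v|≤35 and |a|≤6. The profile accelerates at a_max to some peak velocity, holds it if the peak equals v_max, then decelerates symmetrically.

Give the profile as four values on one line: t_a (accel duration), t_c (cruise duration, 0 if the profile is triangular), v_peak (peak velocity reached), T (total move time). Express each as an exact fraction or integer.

v_max²/a_max = 35²/6 = 1225/6
243/2 < 1225/6 ⇒ no cruise
v_peak = √(243/2·6) = √729 = 27
t_a = 27/6 = 9/2; t_c = 0
T = 2·9/2 = 9

t_a=9/2 t_c=0 v_peak=27 T=9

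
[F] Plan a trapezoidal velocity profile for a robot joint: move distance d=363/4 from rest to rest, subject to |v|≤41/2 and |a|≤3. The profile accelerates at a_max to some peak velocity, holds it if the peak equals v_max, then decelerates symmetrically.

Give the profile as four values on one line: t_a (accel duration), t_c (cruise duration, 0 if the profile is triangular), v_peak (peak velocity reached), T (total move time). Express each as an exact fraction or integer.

t_a=11/2 t_c=0 v_peak=33/2 T=11

vₘ²/aₘ = (41/2)²/3 = 1681/12
363/4 < 1681/12 → triangular
v_peak = √(363/4·3) = √(1089/4) = 33/2
t_a = (33/2)/3 = 11/2; t_c = 0
T = 2·11/2 = 11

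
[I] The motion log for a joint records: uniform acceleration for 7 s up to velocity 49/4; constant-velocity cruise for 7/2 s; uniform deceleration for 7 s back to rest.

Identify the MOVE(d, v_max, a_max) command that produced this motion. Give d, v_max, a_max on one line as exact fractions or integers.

d=1029/8 v_max=49/4 a_max=7/4

a_max = (49/4)/7 = 7/4
d_a = ½·49/4·7 = 343/8; d_c = 49/4·7/2 = 343/8
d = 2·343/8 + 343/8 = 1029/8
t_c = 7/2 > 0 so v_max = 49/4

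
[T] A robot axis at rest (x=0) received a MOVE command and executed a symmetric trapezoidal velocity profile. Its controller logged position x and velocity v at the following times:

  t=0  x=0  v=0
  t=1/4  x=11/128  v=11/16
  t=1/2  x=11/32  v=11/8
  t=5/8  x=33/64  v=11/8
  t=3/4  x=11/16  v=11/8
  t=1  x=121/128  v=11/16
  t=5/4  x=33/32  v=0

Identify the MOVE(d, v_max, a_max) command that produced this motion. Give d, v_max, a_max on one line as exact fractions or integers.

final state: t=5/4, x=33/32, v=0 → d = 33/32
a_max = (11/16−0)/(1/4−0) = 11/4
max v = 11/8 over t∈[1/2,3/4] → v_max = 11/8
check: 11/8·(1/2+1/4) = 33/32 ✓

d=33/32 v_max=11/8 a_max=11/4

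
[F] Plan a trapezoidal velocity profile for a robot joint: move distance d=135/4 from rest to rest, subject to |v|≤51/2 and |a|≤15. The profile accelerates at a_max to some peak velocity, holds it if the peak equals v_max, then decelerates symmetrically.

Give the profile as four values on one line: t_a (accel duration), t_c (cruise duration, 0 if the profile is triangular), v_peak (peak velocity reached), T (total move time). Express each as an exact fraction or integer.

t_a=3/2 t_c=0 v_peak=45/2 T=3

(v_max)²/a_max = (51/2)²/15 = 867/20
135/4 < 867/20 → triangular
v_peak = √(135/4·15) = √(2025/4) = 45/2
t_a = (45/2)/15 = 3/2; t_c = 0
T = 2·3/2 = 3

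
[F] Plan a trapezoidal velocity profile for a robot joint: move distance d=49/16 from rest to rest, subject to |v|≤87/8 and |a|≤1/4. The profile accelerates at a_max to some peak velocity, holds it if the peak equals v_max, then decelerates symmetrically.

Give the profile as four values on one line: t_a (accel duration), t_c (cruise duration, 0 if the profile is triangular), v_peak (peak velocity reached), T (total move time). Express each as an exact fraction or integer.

t_a=7/2 t_c=0 v_peak=7/8 T=7

vₘ²/aₘ = (87/8)²/(1/4) = 7569/16
49/16 < 7569/16 so t_c = 0
v_peak = √(49/16·1/4) = √(49/64) = 7/8
t_a = (7/8)/(1/4) = 7/2; t_c = 0
T = 2·7/2 = 7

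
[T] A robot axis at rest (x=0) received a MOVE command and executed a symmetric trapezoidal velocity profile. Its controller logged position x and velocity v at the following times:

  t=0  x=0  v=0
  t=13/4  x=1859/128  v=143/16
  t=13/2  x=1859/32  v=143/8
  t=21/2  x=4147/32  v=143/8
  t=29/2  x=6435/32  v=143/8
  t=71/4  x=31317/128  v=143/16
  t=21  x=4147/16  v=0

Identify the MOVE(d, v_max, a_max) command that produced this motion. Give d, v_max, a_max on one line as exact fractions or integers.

d=4147/16 v_max=143/8 a_max=11/4

final state: t=21, x=4147/16, v=0 → d = 4147/16
a_max = (143/16−0)/(13/4−0) = 11/4
max v = 143/8 over t∈[13/2,29/2] → v_max = 143/8
check: 143/8·(13/2+8) = 4147/16 ✓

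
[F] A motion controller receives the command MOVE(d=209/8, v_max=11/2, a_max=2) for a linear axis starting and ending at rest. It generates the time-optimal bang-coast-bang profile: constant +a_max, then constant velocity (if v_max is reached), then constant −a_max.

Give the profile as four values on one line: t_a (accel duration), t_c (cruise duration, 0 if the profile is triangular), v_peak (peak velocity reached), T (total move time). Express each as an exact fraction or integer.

t_a=11/4 t_c=2 v_peak=11/2 T=15/2

vₘ²/aₘ = (11/2)²/2 = 121/8
209/8 ≥ 121/8 → trapezoidal
t_a = (11/2)/2 = 11/4; v_peak = 11/2
d_cruise = 209/8 − 121/8 = 11; t_c = 11/(11/2) = 2
T = 2·11/4 + 2 = 15/2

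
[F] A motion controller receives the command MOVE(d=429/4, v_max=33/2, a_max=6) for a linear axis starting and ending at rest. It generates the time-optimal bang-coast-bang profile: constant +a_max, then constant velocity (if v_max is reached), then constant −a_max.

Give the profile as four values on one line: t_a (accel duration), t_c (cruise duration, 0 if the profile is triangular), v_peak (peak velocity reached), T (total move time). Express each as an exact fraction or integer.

(v_max)²/a_max = (33/2)²/6 = 363/8
429/4 ≥ 363/8 so v_max reached
t_a = (33/2)/6 = 11/4; v_peak = 33/2
d_cruise = 429/4 − 363/8 = 495/8; t_c = (495/8)/(33/2) = 15/4
T = 2·11/4 + 15/4 = 37/4

t_a=11/4 t_c=15/4 v_peak=33/2 T=37/4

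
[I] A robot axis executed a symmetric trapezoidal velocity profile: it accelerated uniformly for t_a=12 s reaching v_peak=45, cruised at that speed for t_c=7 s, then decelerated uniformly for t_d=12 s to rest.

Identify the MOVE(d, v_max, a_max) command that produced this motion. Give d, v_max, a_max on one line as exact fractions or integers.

a_max = 45/12 = 15/4
d_a = ½·45·12 = 270; d_c = 45·7 = 315
d = 2·270 + 315 = 855
t_c = 7 > 0 → v_max = v_peak = 45

d=855 v_max=45 a_max=15/4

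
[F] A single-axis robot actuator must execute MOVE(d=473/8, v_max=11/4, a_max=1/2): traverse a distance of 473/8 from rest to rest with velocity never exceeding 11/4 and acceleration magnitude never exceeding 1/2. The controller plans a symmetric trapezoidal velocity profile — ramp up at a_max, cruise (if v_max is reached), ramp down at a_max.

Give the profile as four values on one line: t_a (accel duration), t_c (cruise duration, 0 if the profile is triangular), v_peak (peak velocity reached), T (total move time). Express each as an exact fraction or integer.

vₘ²/aₘ = (11/4)²/(1/2) = 121/8
473/8 ≥ 121/8 ⇒ cruise phase
t_a = (11/4)/(1/2) = 11/2; v_peak = 11/4
d_cruise = 473/8 − 121/8 = 44; t_c = 44/(11/4) = 16
T = 2·11/2 + 16 = 27

t_a=11/2 t_c=16 v_peak=11/4 T=27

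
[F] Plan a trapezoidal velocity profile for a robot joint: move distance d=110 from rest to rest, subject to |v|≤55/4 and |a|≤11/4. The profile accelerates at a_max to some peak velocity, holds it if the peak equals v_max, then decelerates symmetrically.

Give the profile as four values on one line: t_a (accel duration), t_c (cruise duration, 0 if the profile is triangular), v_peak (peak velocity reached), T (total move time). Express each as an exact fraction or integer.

t_a=5 t_c=3 v_peak=55/4 T=13

(v_max)²/a_max = (55/4)²/(11/4) = 275/4
110 ≥ 275/4 ⇒ cruise phase
t_a = (55/4)/(11/4) = 5; v_peak = 55/4
d_cruise = 110 − 275/4 = 165/4; t_c = (165/4)/(55/4) = 3
T = 2·5 + 3 = 13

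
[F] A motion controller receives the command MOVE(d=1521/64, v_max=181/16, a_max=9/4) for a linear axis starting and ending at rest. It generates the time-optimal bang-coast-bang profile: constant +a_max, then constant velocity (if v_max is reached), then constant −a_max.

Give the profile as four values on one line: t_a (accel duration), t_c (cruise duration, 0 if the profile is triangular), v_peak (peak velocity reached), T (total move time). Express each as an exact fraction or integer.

(v_max)²/a_max = (181/16)²/(9/4) = 32761/576
1521/64 < 32761/576 so t_c = 0
v_peak = √(1521/64·9/4) = √(13689/256) = 117/16
t_a = (117/16)/(9/4) = 13/4; t_c = 0
T = 2·13/4 = 13/2

t_a=13/4 t_c=0 v_peak=117/16 T=13/2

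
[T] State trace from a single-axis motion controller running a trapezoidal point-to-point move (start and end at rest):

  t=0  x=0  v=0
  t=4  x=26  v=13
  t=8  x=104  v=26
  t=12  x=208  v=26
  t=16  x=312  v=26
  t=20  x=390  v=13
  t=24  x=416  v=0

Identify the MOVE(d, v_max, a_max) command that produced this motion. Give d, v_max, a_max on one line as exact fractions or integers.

final state: t=24, x=416, v=0 → d = 416
a_max = (13−0)/(4−0) = 13/4
max v = 26 over t∈[8,16] → v_max = 26
check: 26·(8+8) = 416 ✓

d=416 v_max=26 a_max=13/4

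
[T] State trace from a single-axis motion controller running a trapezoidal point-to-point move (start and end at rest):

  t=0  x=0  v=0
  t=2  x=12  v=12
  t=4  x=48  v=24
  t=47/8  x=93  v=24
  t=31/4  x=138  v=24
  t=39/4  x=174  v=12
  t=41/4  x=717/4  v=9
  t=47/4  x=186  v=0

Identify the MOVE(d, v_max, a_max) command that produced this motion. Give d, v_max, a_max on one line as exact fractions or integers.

final state: t=47/4, x=186, v=0 → d = 186
a_max = (12−0)/(2−0) = 6
max v = 24 over t∈[4,31/4] → v_max = 24
check: 24·(4+15/4) = 186 ✓

d=186 v_max=24 a_max=6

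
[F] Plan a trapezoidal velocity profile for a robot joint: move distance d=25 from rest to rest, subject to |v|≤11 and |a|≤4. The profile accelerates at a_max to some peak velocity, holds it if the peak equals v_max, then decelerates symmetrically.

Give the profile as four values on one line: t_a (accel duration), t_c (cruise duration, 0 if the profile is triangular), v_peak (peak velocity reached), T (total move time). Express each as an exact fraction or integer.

(v_max)²/a_max = 11²/4 = 121/4
25 < 121/4 so t_c = 0
v_peak = √(25·4) = √100 = 10
t_a = 10/4 = 5/2; t_c = 0
T = 2·5/2 = 5

t_a=5/2 t_c=0 v_peak=10 T=5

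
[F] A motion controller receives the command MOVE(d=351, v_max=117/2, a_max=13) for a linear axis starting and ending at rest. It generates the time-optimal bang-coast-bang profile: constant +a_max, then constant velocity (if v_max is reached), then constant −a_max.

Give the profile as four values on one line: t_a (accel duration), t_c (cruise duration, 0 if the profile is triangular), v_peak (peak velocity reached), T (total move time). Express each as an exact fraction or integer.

t_a=9/2 t_c=3/2 v_peak=117/2 T=21/2

vₘ²/aₘ = (117/2)²/13 = 1053/4
351 ≥ 1053/4 ⇒ cruise phase
t_a = (117/2)/13 = 9/2; v_peak = 117/2
d_cruise = 351 − 1053/4 = 351/4; t_c = (351/4)/(117/2) = 3/2
T = 2·9/2 + 3/2 = 21/2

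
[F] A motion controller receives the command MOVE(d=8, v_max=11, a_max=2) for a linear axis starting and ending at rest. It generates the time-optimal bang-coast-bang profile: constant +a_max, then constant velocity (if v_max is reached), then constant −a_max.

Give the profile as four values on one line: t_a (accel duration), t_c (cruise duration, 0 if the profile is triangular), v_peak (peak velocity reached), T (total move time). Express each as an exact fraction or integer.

vₘ²/aₘ = 11²/2 = 121/2
8 < 121/2 ⇒ no cruise
v_peak = √(8·2) = √16 = 4
t_a = 4/2 = 2; t_c = 0
T = 2·2 = 4

t_a=2 t_c=0 v_peak=4 T=4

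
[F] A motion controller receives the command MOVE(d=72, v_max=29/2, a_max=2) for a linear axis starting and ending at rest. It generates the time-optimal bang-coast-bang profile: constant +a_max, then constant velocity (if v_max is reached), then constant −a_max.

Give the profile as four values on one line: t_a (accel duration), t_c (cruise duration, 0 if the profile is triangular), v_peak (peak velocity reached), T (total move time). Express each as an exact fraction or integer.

t_a=6 t_c=0 v_peak=12 T=12

(v_max)²/a_max = (29/2)²/2 = 841/8
72 < 841/8 → triangular
v_peak = √(72·2) = √144 = 12
t_a = 12/2 = 6; t_c = 0
T = 2·6 = 12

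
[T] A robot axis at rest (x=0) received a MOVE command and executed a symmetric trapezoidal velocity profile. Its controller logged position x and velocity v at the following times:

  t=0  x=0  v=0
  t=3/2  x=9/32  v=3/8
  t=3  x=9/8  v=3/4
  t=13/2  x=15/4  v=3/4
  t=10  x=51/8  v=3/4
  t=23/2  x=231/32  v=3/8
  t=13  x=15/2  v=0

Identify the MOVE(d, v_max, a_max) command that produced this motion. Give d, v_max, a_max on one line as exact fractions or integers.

d=15/2 v_max=3/4 a_max=1/4

final state: t=13, x=15/2, v=0 → d = 15/2
a_max = (3/8−0)/(3/2−0) = 1/4
max v = 3/4 over t∈[3,10] → v_max = 3/4
check: 3/4·(3+7) = 15/2 ✓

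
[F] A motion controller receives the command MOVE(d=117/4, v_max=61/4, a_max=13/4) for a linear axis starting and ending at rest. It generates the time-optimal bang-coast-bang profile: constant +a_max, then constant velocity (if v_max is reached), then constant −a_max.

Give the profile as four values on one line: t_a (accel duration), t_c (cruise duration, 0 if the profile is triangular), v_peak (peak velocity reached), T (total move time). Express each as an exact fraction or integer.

t_a=3 t_c=0 v_peak=39/4 T=6

vₘ²/aₘ = (61/4)²/(13/4) = 3721/52
117/4 < 3721/52 ⇒ no cruise
v_peak = √(117/4·13/4) = √(1521/16) = 39/4
t_a = (39/4)/(13/4) = 3; t_c = 0
T = 2·3 = 6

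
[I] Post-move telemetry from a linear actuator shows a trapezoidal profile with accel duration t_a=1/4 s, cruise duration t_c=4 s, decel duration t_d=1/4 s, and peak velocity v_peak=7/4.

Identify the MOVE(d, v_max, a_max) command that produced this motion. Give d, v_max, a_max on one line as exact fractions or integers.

d=119/16 v_max=7/4 a_max=7

a_max = (7/4)/(1/4) = 7
d_a = ½·7/4·1/4 = 7/32; d_c = 7/4·4 = 7
d = 2·7/32 + 7 = 119/16
t_c = 4 > 0 so v_max = 7/4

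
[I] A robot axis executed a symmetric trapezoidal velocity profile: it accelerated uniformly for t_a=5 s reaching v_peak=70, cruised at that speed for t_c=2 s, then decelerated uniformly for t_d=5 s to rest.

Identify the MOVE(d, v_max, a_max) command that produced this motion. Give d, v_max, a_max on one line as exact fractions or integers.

a_max = 70/5 = 14
d_a = ½·70·5 = 175; d_c = 70·2 = 140
d = 2·175 + 140 = 490
t_c = 2 > 0 ⇒ limit active, v_max = 70

d=490 v_max=70 a_max=14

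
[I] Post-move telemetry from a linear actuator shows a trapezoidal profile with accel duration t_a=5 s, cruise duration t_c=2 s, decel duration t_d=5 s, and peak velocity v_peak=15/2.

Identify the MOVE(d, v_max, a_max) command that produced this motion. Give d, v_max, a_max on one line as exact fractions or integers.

a_max = (15/2)/5 = 3/2
d_a = ½·15/2·5 = 75/4; d_c = 15/2·2 = 15
d = 2·75/4 + 15 = 105/2
t_c = 2 > 0 ⇒ limit active, v_max = 15/2

d=105/2 v_max=15/2 a_max=3/2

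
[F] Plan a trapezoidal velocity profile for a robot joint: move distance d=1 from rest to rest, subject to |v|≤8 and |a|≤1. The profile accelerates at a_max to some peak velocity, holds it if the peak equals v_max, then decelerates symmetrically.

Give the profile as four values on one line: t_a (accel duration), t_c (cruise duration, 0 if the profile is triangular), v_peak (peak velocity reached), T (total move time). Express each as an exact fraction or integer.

t_a=1 t_c=0 v_peak=1 T=2

vₘ²/aₘ = 8²/1 = 64
1 < 64 so t_c = 0
v_peak = √(1·1) = √1 = 1
t_a = 1/1 = 1; t_c = 0
T = 2·1 = 2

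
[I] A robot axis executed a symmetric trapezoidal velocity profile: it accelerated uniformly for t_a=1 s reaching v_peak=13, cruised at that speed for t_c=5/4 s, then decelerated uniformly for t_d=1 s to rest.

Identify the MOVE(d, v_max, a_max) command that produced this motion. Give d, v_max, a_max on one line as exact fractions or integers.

d=117/4 v_max=13 a_max=13

a_max = 13/1 = 13
d_a = ½·13·1 = 13/2; d_c = 13·5/4 = 65/4
d = 2·13/2 + 65/4 = 117/4
t_c = 5/4 > 0 so v_max = 13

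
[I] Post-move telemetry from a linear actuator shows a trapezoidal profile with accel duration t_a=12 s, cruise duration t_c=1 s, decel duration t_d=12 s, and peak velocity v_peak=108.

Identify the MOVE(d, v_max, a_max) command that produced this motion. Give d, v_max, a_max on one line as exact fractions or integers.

d=1404 v_max=108 a_max=9

a_max = 108/12 = 9
d_a = ½·108·12 = 648; d_c = 108·1 = 108
d = 2·648 + 108 = 1404
t_c = 1 > 0 ⇒ limit active, v_max = 108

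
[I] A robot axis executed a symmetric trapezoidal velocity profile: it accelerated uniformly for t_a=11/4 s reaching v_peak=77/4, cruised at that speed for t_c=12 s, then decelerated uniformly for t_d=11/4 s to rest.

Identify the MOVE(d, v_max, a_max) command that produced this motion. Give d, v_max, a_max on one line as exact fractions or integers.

d=4543/16 v_max=77/4 a_max=7

a_max = (77/4)/(11/4) = 7
d_a = ½·77/4·11/4 = 847/32; d_c = 77/4·12 = 231
d = 2·847/32 + 231 = 4543/16
t_c = 12 > 0 ⇒ limit active, v_max = 77/4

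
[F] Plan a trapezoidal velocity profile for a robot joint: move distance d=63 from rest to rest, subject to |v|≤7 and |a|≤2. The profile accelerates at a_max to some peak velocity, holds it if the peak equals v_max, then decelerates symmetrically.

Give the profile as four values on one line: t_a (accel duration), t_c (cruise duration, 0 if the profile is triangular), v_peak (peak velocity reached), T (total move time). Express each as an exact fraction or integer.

t_a=7/2 t_c=11/2 v_peak=7 T=25/2

v_max²/a_max = 7²/2 = 49/2
63 ≥ 49/2 so v_max reached
t_a = 7/2; v_peak = 7
d_cruise = 63 − 49/2 = 77/2; t_c = (77/2)/7 = 11/2
T = 2·7/2 + 11/2 = 25/2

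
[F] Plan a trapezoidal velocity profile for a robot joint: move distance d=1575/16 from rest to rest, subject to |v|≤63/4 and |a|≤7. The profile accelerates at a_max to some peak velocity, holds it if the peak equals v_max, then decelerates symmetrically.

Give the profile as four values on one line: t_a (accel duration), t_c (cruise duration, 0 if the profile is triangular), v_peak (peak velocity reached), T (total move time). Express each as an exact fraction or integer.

t_a=9/4 t_c=4 v_peak=63/4 T=17/2

(v_max)²/a_max = (63/4)²/7 = 567/16
1575/16 ≥ 567/16 ⇒ cruise phase
t_a = (63/4)/7 = 9/4; v_peak = 63/4
d_cruise = 1575/16 − 567/16 = 63; t_c = 63/(63/4) = 4
T = 2·9/4 + 4 = 17/2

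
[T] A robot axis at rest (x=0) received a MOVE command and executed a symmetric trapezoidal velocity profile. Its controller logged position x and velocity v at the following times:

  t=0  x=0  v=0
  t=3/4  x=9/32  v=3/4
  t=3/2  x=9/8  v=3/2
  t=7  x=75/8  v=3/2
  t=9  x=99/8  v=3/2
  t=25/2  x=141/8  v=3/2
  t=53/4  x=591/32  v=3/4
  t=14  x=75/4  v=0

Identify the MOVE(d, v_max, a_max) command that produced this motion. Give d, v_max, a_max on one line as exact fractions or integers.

d=75/4 v_max=3/2 a_max=1

final state: t=14, x=75/4, v=0 → d = 75/4
a_max = (3/4−0)/(3/4−0) = 1
max v = 3/2 over t∈[3/2,25/2] → v_max = 3/2
check: 3/2·(3/2+11) = 75/4 ✓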